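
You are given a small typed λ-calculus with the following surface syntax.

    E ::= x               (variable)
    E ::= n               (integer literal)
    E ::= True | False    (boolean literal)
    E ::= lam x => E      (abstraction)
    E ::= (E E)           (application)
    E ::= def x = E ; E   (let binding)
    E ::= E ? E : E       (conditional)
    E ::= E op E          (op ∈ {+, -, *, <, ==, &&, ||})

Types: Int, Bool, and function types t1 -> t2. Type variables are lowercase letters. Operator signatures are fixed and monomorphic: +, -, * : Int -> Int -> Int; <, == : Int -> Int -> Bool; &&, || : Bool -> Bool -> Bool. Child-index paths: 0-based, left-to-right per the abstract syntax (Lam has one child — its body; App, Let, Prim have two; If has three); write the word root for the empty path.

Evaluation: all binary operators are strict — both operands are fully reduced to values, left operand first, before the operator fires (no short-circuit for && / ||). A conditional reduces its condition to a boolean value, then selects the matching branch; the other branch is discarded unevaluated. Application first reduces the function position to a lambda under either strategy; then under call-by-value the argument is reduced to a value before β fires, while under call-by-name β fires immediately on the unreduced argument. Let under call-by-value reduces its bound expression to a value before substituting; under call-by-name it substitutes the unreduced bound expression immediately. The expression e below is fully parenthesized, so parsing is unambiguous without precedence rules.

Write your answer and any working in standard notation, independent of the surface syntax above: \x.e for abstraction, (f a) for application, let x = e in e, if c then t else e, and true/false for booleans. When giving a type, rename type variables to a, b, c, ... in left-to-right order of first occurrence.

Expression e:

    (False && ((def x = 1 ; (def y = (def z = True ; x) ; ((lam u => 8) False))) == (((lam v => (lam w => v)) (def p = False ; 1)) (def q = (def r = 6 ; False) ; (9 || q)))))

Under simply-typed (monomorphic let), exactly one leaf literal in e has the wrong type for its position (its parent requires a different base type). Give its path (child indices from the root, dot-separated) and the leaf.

Answer: 1.1.1.1.0 : 9

Working:
  unify Bool ~ Bool
let x : Int
let z : Bool
x : Int
let y : Int
\u._ : a -> Int
  unify a -> Int ~ Bool -> b
  unify a ~ Bool
  unify Int ~ b
_ _ : Int
  unify Int ~ Int
v : c
\w._ : d -> c
\v._ : c -> d -> c
let p : Bool
  unify c -> d -> c ~ Int -> e
  unify c ~ Int
  unify d -> Int ~ e
_ _ : d -> Int
let r : Int
let q : Bool
  unify Int ~ Bool
  FAIL: mismatch Int ~ Bool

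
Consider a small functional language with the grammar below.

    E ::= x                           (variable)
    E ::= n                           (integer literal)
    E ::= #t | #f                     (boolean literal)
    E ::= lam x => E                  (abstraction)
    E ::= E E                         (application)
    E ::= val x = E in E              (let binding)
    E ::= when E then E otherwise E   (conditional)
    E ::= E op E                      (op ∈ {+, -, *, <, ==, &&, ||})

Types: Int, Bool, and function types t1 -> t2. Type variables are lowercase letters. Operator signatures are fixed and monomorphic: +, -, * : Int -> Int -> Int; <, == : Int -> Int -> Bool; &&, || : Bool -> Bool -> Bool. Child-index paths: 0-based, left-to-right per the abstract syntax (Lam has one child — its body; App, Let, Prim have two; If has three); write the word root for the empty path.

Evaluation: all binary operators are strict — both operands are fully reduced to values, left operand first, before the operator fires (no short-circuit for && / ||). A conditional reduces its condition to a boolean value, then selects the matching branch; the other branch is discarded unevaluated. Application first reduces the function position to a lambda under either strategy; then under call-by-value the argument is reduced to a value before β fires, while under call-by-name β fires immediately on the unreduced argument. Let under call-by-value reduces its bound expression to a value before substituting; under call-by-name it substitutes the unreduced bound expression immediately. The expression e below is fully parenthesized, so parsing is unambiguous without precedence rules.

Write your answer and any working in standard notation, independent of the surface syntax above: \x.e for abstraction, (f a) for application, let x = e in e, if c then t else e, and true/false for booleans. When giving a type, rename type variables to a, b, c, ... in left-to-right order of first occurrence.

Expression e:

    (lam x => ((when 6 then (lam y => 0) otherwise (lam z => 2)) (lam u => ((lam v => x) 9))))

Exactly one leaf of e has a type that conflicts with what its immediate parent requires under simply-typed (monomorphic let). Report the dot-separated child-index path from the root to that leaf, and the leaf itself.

Answer: 0.0.0 : 6

Trace:
  unify Int ~ Bool
  FAIL: mismatch Int ~ Bool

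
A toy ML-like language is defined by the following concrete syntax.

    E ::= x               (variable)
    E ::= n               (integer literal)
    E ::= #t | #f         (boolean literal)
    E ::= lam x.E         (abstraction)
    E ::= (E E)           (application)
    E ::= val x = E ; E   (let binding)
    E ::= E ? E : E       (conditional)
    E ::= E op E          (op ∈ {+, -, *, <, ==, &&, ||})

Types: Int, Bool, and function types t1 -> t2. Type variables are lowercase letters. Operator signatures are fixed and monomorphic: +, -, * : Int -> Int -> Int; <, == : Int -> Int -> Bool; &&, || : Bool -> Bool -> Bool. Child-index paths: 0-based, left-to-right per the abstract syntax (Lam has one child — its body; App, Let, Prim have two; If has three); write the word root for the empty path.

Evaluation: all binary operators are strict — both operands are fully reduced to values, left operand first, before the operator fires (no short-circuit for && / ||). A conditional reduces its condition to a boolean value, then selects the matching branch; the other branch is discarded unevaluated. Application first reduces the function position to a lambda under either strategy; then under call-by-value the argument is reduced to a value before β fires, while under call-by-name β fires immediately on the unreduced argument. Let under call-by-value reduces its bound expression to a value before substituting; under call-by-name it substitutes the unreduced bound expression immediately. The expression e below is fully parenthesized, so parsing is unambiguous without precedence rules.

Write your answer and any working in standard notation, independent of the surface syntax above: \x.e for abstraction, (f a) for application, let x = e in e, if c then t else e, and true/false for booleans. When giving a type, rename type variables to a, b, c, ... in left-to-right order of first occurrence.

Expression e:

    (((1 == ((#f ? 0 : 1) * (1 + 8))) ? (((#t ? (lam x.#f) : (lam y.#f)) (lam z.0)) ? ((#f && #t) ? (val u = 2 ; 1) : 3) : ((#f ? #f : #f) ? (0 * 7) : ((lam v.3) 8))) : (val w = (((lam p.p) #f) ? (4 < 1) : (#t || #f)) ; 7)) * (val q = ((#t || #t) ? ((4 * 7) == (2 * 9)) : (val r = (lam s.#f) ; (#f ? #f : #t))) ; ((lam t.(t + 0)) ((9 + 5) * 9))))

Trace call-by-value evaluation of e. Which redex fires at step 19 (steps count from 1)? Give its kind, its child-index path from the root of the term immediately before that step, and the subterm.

Derivation:
step 0: ((if (1 == ((if false then 0 else 1) * (1 + 8))) then (if ((if true then (\x.false) else (\y.false)) (\z.0)) then (if (false && true) then (let u = 2 in 1) else 3) else (if (if false then false else false) then (0 * 7) else ((\v.3) 8))) else (let w = (if ((\p.p) false) then (4 < 1) else (true || false)) in 7)) * (let q = (if (true || true) then ((4 * 7) == (2 * 9)) else (let r = (\s.false) in (if false then false else true))) in ((\t.(t + 0)) ((9 + 5) * 9))))
step 1: [if@0.0.1.0] ((if (1 == (1 * (1 + 8))) then (if ((if true then (\x.false) else (\y.false)) (\z.0)) then (if (false && true) then (let u = 2 in 1) else 3) else (if (if false then false else false) then (0 * 7) else ((\v.3) 8))) else (let w = (if ((\p.p) false) then (4 < 1) else (true || false)) in 7)) * (let q = (if (true || true) then ((4 * 7) == (2 * 9)) else (let r = (\s.false) in (if false then false else true))) in ((\t.(t + 0)) ((9 + 5) * 9))))
step 2: [delta@0.0.1.1] ((if (1 == (1 * 9)) then (if ((if true then (\x.false) else (\y.false)) (\z.0)) then (if (false && true) then (let u = 2 in 1) else 3) else (if (if false then false else false) then (0 * 7) else ((\v.3) 8))) else (let w = (if ((\p.p) false) then (4 < 1) else (true || false)) in 7)) * (let q = (if (true || true) then ((4 * 7) == (2 * 9)) else (let r = (\s.false) in (if false then false else true))) in ((\t.(t + 0)) ((9 + 5) * 9))))
step 3: [delta@0.0.1] ((if (1 == 9) then (if ((if true then (\x.false) else (\y.false)) (\z.0)) then (if (false && true) then (let u = 2 in 1) else 3) else (if (if false then false else false) then (0 * 7) else ((\v.3) 8))) else (let w = (if ((\p.p) false) then (4 < 1) else (true || false)) in 7)) * (let q = (if (true || true) then ((4 * 7) == (2 * 9)) else (let r = (\s.false) in (if false then false else true))) in ((\t.(t + 0)) ((9 + 5) * 9))))
step 4: [delta@0.0] ((if false then (if ((if true then (\x.false) else (\y.false)) (\z.0)) then (if (false && true) then (let u = 2 in 1) else 3) else (if (if false then false else false) then (0 * 7) else ((\v.3) 8))) else (let w = (if ((\p.p) false) then (4 < 1) else (true || false)) in 7)) * (let q = (if (true || true) then ((4 * 7) == (2 * 9)) else (let r = (\s.false) in (if false then false else true))) in ((\t.(t + 0)) ((9 + 5) * 9))))
step 5: [if@0] ((let w = (if ((\p.p) false) then (4 < 1) else (true || false)) in 7) * (let q = (if (true || true) then ((4 * 7) == (2 * 9)) else (let r = (\s.false) in (if false then false else true))) in ((\t.(t + 0)) ((9 + 5) * 9))))
step 6: [beta@0.0.0] ((let w = (if false then (4 < 1) else (true || false)) in 7) * (let q = (if (true || true) then ((4 * 7) == (2 * 9)) else (let r = (\s.false) in (if false then false else true))) in ((\t.(t + 0)) ((9 + 5) * 9))))
step 7: [if@0.0] ((let w = (true || false) in 7) * (let q = (if (true || true) then ((4 * 7) == (2 * 9)) else (let r = (\s.false) in (if false then false else true))) in ((\t.(t + 0)) ((9 + 5) * 9))))
step 8: [delta@0.0] ((let w = true in 7) * (let q = (if (true || true) then ((4 * 7) == (2 * 9)) else (let r = (\s.false) in (if false then false else true))) in ((\t.(t + 0)) ((9 + 5) * 9))))
step 9: [let@0] (7 * (let q = (if (true || true) then ((4 * 7) == (2 * 9)) else (let r = (\s.false) in (if false then false else true))) in ((\t.(t + 0)) ((9 + 5) * 9))))
step 10: [delta@1.0.0] (7 * (let q = (if true then ((4 * 7) == (2 * 9)) else (let r = (\s.false) in (if false then false else true))) in ((\t.(t + 0)) ((9 + 5) * 9))))
step 11: [if@1.0] (7 * (let q = ((4 * 7) == (2 * 9)) in ((\t.(t + 0)) ((9 + 5) * 9))))
step 12: [delta@1.0.0] (7 * (let q = (28 == (2 * 9)) in ((\t.(t + 0)) ((9 + 5) * 9))))
step 13: [delta@1.0.1] (7 * (let q = (28 == 18) in ((\t.(t + 0)) ((9 + 5) * 9))))
step 14: [delta@1.0] (7 * (let q = false in ((\t.(t + 0)) ((9 + 5) * 9))))
step 15: [let@1] (7 * ((\t.(t + 0)) ((9 + 5) * 9)))
step 16: [delta@1.1.0] (7 * ((\t.(t + 0)) (14 * 9)))
step 17: [delta@1.1] (7 * ((\t.(t + 0)) 126))
step 18: [beta@1] (7 * (126 + 0))
step 19: [delta@1] (7 * 126)

Answer: delta at 1 : (126 + 0)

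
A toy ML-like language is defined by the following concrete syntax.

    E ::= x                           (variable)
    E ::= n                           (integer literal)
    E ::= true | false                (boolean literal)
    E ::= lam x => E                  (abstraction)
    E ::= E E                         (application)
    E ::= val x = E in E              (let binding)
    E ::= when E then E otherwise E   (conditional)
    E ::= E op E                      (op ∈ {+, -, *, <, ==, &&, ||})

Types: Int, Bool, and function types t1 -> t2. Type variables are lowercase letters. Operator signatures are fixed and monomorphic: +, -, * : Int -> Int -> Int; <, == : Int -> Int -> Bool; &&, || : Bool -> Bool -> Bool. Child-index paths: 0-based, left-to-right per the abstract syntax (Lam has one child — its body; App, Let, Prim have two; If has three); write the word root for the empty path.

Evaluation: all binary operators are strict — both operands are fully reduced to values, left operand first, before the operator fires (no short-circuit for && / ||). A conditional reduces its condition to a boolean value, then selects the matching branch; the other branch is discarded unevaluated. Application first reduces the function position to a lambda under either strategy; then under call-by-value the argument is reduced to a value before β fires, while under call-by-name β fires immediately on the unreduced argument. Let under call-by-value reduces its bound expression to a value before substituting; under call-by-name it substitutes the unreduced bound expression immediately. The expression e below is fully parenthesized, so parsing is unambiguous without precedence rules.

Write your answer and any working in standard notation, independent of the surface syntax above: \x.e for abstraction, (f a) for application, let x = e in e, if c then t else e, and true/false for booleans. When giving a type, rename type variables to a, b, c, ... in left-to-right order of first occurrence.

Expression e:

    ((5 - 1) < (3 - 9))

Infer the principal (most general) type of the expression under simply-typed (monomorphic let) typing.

Derivation:
  unify Int ~ Int
  unify Int ~ Int
  unify Int ~ Int
  unify Int ~ Int
  unify Int ~ Int
  unify Int ~ Int

Answer: Bool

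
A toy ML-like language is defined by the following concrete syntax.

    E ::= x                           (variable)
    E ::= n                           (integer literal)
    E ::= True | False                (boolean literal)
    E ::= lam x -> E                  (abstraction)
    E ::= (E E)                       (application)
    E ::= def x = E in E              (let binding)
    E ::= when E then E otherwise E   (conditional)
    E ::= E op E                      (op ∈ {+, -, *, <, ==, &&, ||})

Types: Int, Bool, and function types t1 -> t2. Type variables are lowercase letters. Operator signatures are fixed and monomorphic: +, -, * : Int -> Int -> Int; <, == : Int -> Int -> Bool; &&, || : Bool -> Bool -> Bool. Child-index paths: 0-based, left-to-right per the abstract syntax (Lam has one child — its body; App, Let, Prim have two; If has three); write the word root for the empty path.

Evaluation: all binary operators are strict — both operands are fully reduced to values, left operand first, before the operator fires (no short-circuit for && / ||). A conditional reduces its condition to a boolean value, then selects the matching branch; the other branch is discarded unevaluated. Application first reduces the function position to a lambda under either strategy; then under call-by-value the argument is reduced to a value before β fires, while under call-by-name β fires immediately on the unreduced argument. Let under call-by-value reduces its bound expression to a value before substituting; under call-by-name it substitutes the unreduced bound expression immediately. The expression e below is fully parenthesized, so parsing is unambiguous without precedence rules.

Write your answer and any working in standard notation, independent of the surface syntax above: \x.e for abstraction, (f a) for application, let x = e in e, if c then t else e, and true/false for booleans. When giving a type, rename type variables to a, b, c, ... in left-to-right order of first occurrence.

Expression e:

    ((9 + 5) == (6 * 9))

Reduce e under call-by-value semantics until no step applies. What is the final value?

Answer: false

Working:
step 0: ((9 + 5) == (6 * 9))
step 1: [delta@0] (14 == (6 * 9))
step 2: [delta@1] (14 == 54)
step 3: [delta@root] false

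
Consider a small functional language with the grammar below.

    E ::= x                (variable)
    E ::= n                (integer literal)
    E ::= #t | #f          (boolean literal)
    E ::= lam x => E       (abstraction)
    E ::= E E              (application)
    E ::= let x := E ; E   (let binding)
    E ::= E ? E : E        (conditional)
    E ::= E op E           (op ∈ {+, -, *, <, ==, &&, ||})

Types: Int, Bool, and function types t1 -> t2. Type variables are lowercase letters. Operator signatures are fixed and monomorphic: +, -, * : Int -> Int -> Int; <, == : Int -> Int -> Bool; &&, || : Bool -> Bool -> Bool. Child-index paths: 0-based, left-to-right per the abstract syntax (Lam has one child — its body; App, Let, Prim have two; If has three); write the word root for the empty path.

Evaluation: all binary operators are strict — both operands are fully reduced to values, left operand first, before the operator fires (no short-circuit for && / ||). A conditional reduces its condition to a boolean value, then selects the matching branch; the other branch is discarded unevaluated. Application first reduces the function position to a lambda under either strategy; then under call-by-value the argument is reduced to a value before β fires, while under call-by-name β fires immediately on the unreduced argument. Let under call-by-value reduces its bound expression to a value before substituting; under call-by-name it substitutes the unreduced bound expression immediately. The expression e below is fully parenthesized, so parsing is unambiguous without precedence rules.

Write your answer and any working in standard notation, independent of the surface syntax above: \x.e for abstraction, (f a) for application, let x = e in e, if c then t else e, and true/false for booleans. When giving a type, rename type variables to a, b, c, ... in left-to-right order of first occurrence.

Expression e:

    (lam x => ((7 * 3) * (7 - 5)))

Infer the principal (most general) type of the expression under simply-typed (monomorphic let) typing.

Derivation:
  unify Int ~ Int
  unify Int ~ Int
  unify Int ~ Int
  unify Int ~ Int
  unify Int ~ Int
  unify Int ~ Int
\x._ : a -> Int

Answer: a -> Int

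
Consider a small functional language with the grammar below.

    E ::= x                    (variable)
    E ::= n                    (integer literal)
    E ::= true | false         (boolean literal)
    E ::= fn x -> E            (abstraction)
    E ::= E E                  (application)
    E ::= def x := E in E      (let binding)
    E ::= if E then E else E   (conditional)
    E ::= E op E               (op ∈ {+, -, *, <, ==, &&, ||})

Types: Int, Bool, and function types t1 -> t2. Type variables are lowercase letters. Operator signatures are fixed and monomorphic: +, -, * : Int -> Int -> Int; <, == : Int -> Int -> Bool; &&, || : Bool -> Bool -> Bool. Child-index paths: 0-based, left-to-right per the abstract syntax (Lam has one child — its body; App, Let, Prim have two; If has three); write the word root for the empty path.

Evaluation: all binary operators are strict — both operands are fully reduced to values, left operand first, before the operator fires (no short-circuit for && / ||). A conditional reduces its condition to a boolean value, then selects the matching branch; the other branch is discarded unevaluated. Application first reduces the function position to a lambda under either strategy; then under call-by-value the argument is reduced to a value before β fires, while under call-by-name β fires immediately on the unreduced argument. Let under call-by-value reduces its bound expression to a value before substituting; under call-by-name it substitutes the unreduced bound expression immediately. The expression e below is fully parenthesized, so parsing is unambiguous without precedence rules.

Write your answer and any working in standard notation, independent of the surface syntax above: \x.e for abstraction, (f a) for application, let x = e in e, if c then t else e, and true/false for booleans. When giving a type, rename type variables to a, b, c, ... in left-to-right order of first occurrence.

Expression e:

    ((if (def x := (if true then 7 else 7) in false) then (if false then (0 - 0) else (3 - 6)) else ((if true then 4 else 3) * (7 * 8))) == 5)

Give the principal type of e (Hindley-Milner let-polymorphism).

Answer: Bool

Working:
  unify Bool ~ Bool
  unify Int ~ Int
let x : Int
  unify Bool ~ Bool
  unify Bool ~ Bool
  unify Int ~ Int
  unify Int ~ Int
  unify Int ~ Int
  unify Int ~ Int
  unify Int ~ Int
  unify Bool ~ Bool
  unify Int ~ Int
  unify Int ~ Int
  unify Int ~ Int
  unify Int ~ Int
  unify Int ~ Int
  unify Int ~ Int
  unify Int ~ Int
  unify Int ~ Int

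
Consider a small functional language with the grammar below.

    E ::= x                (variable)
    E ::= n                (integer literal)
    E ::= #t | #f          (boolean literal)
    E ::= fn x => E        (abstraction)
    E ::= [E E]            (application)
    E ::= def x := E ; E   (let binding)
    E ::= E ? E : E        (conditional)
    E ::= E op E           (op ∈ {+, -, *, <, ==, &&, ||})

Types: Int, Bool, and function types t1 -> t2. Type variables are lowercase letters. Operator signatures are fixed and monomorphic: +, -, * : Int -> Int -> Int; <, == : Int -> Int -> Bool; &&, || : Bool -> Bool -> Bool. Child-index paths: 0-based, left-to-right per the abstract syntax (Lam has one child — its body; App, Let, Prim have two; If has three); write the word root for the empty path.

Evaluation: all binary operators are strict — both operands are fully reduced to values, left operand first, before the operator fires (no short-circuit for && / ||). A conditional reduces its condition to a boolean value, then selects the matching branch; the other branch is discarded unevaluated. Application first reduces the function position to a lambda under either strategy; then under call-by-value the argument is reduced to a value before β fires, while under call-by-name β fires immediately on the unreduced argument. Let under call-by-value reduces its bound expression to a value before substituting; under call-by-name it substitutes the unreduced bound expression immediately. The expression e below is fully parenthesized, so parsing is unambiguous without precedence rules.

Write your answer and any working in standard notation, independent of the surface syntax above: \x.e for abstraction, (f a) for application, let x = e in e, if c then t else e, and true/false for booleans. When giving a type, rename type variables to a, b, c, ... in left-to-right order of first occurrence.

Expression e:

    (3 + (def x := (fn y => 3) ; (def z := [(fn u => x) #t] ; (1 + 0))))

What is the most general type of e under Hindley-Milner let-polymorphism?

Trace:
  unify Int ~ Int
\y._ : a -> Int
let x : forall. a -> Int
x : c -> Int
\u._ : b -> c -> Int
  unify b -> c -> Int ~ Bool -> d
  unify b ~ Bool
  unify c -> Int ~ d
_ _ : c -> Int
let z : forall. c -> Int
  unify Int ~ Int
  unify Int ~ Int
  unify Int ~ Int

Answer: Int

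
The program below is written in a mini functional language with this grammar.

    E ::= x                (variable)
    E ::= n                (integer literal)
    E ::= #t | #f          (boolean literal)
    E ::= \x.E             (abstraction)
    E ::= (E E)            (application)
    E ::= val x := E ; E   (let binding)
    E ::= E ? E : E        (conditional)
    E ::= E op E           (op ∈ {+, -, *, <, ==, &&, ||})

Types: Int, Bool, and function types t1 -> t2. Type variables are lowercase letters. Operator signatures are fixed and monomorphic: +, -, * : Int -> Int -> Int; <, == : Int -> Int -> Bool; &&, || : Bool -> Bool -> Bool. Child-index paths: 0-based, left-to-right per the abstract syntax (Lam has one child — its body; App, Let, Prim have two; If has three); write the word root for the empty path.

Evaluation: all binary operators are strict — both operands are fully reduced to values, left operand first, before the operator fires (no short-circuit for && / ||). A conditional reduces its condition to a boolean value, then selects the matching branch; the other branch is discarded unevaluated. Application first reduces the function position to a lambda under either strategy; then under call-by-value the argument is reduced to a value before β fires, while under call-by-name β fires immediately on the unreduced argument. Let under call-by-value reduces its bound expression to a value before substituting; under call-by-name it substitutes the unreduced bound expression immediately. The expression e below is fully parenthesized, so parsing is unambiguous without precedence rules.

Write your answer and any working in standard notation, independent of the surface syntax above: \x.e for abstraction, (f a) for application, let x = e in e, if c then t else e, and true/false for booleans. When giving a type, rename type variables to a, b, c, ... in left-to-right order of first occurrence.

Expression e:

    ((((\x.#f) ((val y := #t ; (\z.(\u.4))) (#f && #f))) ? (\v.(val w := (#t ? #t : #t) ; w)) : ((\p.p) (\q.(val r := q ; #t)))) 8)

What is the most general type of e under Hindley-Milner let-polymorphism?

Answer: Bool

Trace:
\x._ : a -> Bool
let y : Bool
\u._ : c -> Int
\z._ : b -> c -> Int
  unify Bool ~ Bool
  unify Bool ~ Bool
  unify b -> c -> Int ~ Bool -> d
  unify b ~ Bool
  unify c -> Int ~ d
_ _ : c -> Int
  unify a -> Bool ~ (c -> Int) -> e
  unify a ~ c -> Int
  unify Bool ~ e
_ _ : Bool
  unify Bool ~ Bool
  unify Bool ~ Bool
  unify Bool ~ Bool
let w : Bool
w : Bool
\v._ : f -> Bool
p : g
\p._ : g -> g
q : h
let r : h
\q._ : h -> Bool
  unify g -> g ~ (h -> Bool) -> i
  unify g ~ h -> Bool
  unify h -> Bool ~ i
_ _ : h -> Bool
  unify f -> Bool ~ h -> Bool
  unify f ~ h
  unify Bool ~ Bool
  unify h -> Bool ~ Int -> j
  unify h ~ Int
  unify Bool ~ j
_ _ : Bool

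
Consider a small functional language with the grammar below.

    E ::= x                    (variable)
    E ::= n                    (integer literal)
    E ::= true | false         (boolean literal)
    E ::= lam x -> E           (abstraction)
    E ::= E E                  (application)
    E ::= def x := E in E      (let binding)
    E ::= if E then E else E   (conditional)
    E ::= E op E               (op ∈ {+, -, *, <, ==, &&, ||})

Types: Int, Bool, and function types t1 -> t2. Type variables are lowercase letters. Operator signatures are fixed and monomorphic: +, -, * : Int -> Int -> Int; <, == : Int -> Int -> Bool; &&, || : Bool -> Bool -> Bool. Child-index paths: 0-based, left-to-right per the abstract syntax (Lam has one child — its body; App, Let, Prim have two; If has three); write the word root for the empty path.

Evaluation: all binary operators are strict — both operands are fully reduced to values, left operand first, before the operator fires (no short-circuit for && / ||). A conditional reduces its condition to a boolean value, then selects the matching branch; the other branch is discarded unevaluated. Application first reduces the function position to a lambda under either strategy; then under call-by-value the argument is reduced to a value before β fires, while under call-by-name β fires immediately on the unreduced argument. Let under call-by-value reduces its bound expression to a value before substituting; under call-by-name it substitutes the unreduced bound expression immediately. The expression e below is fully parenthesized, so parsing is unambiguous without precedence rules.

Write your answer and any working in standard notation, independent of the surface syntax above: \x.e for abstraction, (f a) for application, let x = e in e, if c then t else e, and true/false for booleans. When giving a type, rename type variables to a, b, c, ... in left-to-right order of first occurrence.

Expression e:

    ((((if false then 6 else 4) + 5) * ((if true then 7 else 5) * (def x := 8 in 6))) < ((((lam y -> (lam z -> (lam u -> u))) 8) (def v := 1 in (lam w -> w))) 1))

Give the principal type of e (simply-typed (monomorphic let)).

Answer: Bool

Working:
  unify Bool ~ Bool
  unify Int ~ Int
  unify Int ~ Int
  unify Int ~ Int
  unify Int ~ Int
  unify Bool ~ Bool
  unify Int ~ Int
  unify Int ~ Int
let x : Int
  unify Int ~ Int
  unify Int ~ Int
  unify Int ~ Int
u : c
\u._ : c -> c
\z._ : b -> c -> c
\y._ : a -> b -> c -> c
  unify a -> b -> c -> c ~ Int -> d
  unify a ~ Int
  unify b -> c -> c ~ d
_ _ : b -> c -> c
let v : Int
w : e
\w._ : e -> e
  unify b -> c -> c ~ (e -> e) -> f
  unify b ~ e -> e
  unify c -> c ~ f
_ _ : c -> c
  unify c -> c ~ Int -> g
  unify c ~ Int
  unify Int ~ g
_ _ : Int
  unify Int ~ Int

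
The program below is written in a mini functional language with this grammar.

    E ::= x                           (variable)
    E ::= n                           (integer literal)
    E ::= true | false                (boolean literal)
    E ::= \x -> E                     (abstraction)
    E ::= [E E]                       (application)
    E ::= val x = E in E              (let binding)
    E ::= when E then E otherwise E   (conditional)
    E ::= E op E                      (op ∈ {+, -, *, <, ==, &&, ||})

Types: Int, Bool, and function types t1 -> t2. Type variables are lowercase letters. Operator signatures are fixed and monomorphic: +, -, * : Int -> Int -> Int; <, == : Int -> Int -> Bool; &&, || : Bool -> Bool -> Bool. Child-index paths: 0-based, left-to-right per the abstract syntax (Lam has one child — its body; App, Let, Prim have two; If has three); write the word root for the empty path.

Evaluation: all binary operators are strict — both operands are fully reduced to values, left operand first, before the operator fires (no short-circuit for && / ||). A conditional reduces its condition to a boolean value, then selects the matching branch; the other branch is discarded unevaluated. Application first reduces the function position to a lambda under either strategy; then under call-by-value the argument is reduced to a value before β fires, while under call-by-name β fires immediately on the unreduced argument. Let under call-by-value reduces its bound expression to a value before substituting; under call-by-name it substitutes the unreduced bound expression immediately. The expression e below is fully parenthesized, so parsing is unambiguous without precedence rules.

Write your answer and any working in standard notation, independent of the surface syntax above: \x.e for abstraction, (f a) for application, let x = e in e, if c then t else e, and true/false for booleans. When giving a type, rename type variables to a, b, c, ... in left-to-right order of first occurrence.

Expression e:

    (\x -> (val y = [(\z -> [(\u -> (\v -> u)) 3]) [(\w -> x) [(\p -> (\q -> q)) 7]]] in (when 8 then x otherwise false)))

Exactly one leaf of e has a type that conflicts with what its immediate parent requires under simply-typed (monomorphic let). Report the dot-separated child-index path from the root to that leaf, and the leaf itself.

Answer: 0.1.0 : 8

Trace:
u : c
\v._ : d -> c
\u._ : c -> d -> c
  unify c -> d -> c ~ Int -> e
  unify c ~ Int
  unify d -> Int ~ e
_ _ : d -> Int
\z._ : b -> d -> Int
x : a
\w._ : f -> a
q : h
\q._ : h -> h
\p._ : g -> h -> h
  unify g -> h -> h ~ Int -> i
  unify g ~ Int
  unify h -> h ~ i
_ _ : h -> h
  unify f -> a ~ (h -> h) -> j
  unify f ~ h -> h
  unify a ~ j
_ _ : j
  unify b -> d -> Int ~ j -> k
  unify b ~ j
  unify d -> Int ~ k
_ _ : d -> Int
let y : d -> Int
  unify Int ~ Bool
  FAIL: mismatch Int ~ Bool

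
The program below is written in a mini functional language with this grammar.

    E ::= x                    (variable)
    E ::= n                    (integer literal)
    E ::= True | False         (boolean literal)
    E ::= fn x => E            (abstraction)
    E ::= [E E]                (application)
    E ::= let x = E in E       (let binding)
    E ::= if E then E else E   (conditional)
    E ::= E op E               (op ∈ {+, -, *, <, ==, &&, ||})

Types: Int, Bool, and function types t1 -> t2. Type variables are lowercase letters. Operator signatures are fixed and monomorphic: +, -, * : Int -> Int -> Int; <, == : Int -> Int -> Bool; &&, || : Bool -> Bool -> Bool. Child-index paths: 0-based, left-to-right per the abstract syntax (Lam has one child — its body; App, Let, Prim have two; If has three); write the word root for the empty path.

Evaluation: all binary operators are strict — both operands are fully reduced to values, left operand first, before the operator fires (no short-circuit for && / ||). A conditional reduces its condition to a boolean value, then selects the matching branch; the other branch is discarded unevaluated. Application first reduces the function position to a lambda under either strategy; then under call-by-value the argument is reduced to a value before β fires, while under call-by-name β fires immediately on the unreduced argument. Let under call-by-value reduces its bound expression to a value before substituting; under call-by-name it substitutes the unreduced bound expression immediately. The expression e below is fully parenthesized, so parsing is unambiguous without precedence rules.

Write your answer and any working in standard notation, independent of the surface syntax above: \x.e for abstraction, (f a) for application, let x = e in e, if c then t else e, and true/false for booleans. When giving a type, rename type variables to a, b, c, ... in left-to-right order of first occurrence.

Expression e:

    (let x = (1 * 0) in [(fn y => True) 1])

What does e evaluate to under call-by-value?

Trace:
step 0: (let x = (1 * 0) in ((\y.true) 1))
step 1: [delta@0] (let x = 0 in ((\y.true) 1))
step 2: [let@root] ((\y.true) 1)
step 3: [beta@root] true

Answer: true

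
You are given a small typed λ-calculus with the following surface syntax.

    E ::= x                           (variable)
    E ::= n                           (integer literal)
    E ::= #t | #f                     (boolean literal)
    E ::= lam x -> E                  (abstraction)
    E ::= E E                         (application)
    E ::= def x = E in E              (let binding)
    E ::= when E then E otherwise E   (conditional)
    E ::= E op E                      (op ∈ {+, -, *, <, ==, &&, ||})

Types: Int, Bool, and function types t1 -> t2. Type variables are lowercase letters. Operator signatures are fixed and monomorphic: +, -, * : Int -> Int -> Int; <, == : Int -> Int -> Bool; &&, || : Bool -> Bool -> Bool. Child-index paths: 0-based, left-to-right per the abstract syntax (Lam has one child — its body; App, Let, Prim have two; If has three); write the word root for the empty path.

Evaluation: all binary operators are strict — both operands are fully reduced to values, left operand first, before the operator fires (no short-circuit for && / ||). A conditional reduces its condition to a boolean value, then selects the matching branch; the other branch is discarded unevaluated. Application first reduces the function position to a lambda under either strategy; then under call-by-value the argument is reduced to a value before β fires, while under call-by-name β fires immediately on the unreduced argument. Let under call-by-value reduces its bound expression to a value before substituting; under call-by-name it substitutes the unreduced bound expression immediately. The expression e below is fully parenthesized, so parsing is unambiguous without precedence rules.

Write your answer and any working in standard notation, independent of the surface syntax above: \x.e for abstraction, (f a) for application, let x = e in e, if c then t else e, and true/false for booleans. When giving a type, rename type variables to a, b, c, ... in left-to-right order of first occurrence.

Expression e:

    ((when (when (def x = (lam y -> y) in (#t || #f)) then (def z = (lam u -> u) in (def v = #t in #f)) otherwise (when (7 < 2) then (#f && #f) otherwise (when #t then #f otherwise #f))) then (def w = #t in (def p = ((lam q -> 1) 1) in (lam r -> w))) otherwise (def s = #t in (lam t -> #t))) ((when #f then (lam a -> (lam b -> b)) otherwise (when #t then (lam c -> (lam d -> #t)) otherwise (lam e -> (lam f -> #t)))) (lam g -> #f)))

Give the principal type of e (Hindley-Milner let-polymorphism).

Working:
y : a
\y._ : a -> a
let x : forall. a -> a
  unify Bool ~ Bool
  unify Bool ~ Bool
  unify Bool ~ Bool
u : b
\u._ : b -> b
let z : forall. b -> b
let v : Bool
  unify Int ~ Int
  unify Int ~ Int
  unify Bool ~ Bool
  unify Bool ~ Bool
  unify Bool ~ Bool
  unify Bool ~ Bool
  unify Bool ~ Bool
  unify Bool ~ Bool
  unify Bool ~ Bool
  unify Bool ~ Bool
let w : Bool
\q._ : c -> Int
  unify c -> Int ~ Int -> d
  unify c ~ Int
  unify Int ~ d
_ _ : Int
let p : Int
w : Bool
\r._ : e -> Bool
let s : Bool
\t._ : f -> Bool
  unify e -> Bool ~ f -> Bool
  unify e ~ f
  unify Bool ~ Bool
  unify Bool ~ Bool
b : h
\b._ : h -> h
\a._ : g -> h -> h
  unify Bool ~ Bool
\d._ : j -> Bool
\c._ : i -> j -> Bool
\f._ : l -> Bool
\e._ : k -> l -> Bool
  unify i -> j -> Bool ~ k -> l -> Bool
  unify i ~ k
  unify j -> Bool ~ l -> Bool
  unify j ~ l
  unify Bool ~ Bool
  unify g -> h -> h ~ k -> l -> Bool
  unify g ~ k
  unify h -> h ~ l -> Bool
  unify h ~ l
  unify l ~ Bool
\g._ : m -> Bool
  unify k -> Bool -> Bool ~ (m -> Bool) -> n
  unify k ~ m -> Bool
  unify Bool -> Bool ~ n
_ _ : Bool -> Bool
  unify f -> Bool ~ (Bool -> Bool) -> o
  unify f ~ Bool -> Bool
  unify Bool ~ o
_ _ : Bool

Answer: Bool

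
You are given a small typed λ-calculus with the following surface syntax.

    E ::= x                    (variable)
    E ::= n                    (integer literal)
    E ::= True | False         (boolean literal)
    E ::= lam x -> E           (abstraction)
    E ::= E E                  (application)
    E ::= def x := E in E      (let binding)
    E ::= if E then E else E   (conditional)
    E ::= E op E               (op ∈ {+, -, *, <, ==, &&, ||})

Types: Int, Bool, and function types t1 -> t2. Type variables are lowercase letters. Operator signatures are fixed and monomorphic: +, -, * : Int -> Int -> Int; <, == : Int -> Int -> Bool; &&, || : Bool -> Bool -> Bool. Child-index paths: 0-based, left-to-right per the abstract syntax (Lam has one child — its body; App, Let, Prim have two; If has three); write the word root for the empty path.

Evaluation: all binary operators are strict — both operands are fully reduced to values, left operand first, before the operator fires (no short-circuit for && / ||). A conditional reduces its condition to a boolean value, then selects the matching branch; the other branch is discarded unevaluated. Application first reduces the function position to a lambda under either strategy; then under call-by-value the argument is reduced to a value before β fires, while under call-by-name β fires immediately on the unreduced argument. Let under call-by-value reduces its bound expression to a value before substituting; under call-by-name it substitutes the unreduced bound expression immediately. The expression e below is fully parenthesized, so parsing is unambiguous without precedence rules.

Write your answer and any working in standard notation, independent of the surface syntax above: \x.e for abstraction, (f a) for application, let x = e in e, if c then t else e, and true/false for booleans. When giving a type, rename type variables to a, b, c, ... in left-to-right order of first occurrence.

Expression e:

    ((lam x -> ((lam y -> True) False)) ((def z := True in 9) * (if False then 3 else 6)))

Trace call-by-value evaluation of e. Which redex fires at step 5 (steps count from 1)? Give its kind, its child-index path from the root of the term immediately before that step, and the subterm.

Answer: beta at root : ((\y.true) false)

Trace:
step 0: ((\x.((\y.true) false)) ((let z = true in 9) * (if false then 3 else 6)))
step 1: [let@1.0] ((\x.((\y.true) false)) (9 * (if false then 3 else 6)))
step 2: [if@1.1] ((\x.((\y.true) false)) (9 * 6))
step 3: [delta@1] ((\x.((\y.true) false)) 54)
step 4: [beta@root] ((\y.true) false)
step 5: [beta@root] true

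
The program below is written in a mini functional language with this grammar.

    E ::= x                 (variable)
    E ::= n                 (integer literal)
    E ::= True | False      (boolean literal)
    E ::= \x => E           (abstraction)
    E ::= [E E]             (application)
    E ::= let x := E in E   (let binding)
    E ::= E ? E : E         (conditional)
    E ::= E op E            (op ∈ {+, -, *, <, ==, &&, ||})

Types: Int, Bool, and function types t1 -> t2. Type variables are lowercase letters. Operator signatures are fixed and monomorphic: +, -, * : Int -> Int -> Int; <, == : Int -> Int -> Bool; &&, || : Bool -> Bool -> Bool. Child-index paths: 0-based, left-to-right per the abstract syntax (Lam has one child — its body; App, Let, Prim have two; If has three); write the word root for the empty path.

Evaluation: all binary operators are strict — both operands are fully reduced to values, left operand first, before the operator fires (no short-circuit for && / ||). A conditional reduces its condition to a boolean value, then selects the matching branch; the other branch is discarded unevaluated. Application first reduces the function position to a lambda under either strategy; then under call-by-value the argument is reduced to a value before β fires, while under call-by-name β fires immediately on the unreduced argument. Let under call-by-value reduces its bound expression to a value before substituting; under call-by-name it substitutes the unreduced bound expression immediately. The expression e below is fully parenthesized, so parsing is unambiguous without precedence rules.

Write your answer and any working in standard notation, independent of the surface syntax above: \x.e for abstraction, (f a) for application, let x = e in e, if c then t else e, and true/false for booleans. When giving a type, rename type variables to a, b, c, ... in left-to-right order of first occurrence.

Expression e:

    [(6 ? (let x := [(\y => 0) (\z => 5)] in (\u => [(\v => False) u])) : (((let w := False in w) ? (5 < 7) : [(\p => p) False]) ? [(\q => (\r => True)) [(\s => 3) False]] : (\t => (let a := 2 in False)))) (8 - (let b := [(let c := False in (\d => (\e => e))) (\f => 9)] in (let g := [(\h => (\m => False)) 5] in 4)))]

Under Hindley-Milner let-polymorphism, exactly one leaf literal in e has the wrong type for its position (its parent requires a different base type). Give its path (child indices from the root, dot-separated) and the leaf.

Answer: 0.0 : 6

Derivation:
  unify Int ~ Bool
  FAIL: mismatch Int ~ Bool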